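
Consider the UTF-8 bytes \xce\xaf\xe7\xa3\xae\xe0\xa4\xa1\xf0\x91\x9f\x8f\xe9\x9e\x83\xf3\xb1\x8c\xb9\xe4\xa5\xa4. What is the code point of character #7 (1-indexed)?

Offset 0: leading byte 0xCE = 11001110 → 2-byte char #1 = CE AF.
Offset 2: leading byte 0xE7 = 11100111 → 3-byte char #2 = E7 A3 AE.
Offset 5: leading byte 0xE0 = 11100000 → 3-byte char #3 = E0 A4 A1.
Offset 8: leading byte 0xF0 = 11110000 → 4-byte char #4 = F0 91 9F 8F.
Offset 12: leading byte 0xE9 = 11101001 → 3-byte char #5 = E9 9E 83.
Offset 15: leading byte 0xF3 = 11110011 → 4-byte char #6 = F3 B1 8C B9.
Offset 19: leading byte 0xE4 = 11100100 → 3-byte char #7 = E4 A5 A4.
Leading byte 0xE4 = 11100100 matches 1110xxxx → 3-byte sequence.
Byte 1: 0xE4 = 11100100, payload 0100 (4 bits).
Byte 2: 0xA5 = 10100101 (10xxxxxx ✓), payload 100101.
Byte 3: 0xA4 = 10100100 (10xxxxxx ✓), payload 100100.
Concatenate: 0100100101100100 = 0x4964 (16 bits → U+4964).

U+4964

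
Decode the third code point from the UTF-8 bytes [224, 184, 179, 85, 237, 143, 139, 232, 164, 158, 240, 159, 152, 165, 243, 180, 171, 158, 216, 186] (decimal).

U+D3CB

Offset 0: leading byte 0xE0 = 11100000 → 3-byte char #1 = E0 B8 B3.
Offset 3: leading byte 0x55 = 01010101 → 1-byte char #2 = 55.
Offset 4: leading byte 0xED = 11101101 → 3-byte char #3 = ED 8F 8B.
Leading byte 0xED = 11101101 matches 1110xxxx → 3-byte sequence.
Byte 1: 0xED = 11101101, payload 1101 (4 bits).
Byte 2: 0x8F = 10001111 (10xxxxxx ✓), payload 001111.
Byte 3: 0x8B = 10001011 (10xxxxxx ✓), payload 001011.
Concatenate: 1101001111001011 = 0xD3CB (16 bits → U+D3CB).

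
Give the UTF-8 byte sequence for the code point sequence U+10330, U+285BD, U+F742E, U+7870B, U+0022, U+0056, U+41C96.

F0 90 8C B0 F0 A8 96 BD F3 B7 90 AE F1 B8 9C 8B 22 56 F1 81 B2 96

U+10330: 4-byte form → F0 90 8C B0.
U+285BD: 4-byte form → F0 A8 96 BD.
U+F742E: 4-byte form → F3 B7 90 AE.
U+7870B: 4-byte form → F1 B8 9C 8B.
U+0022: 1-byte form → 22.
U+0056: 1-byte form → 56.
U+41C96: 4-byte form → F1 81 B2 96.
Concatenated (22 bytes): F0 90 8C B0 F0 A8 96 BD F3 B7 90 AE F1 B8 9C 8B 22 56 F1 81 B2 96.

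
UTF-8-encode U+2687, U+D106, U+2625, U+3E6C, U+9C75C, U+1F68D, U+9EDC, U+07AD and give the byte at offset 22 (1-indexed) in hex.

0xBB

1-indexed offset 22 is 0-indexed offset 21.
U+2687 → 3-byte form E2 9A 87 at offsets 0–2.
U+D106 → 3-byte form ED 84 86 at offsets 3–5.
U+2625 → 3-byte form E2 98 A5 at offsets 6–8.
U+3E6C → 3-byte form E3 B9 AC at offsets 9–11.
U+9C75C → 4-byte form F2 9C 9D 9C at offsets 12–15.
U+1F68D → 4-byte form F0 9F 9A 8D at offsets 16–19.
U+9EDC → 3-byte form E9 BB 9C at offsets 20–22.
Offset 21 falls in char 7's range; it's byte 2 of E9 BB 9C = 0xBB.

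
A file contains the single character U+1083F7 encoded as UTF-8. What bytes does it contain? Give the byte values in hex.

U+1083F7 = 0x1083F7 = 1082359 decimal. In range U+10000–U+10FFFF → 4-byte form: 11110xxx 10xxxxxx 10xxxxxx 10xxxxxx.
Binary (21 bits): 100001000001111110111.
Split 3+6+6+6: 100 | 001000 | 001111 | 110111.
Byte 1: 11110100 = 0xF4.
Byte 2: 10001000 = 0x88.
Byte 3: 10001111 = 0x8F.
Byte 4: 10110111 = 0xB7.

F4 88 8F B7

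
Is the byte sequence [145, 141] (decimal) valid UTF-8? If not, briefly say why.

invalid (continuation byte with no leading byte)

Byte 0x91 = 10010001 has the form 10xxxxxx — a continuation byte — but there is no preceding leading byte.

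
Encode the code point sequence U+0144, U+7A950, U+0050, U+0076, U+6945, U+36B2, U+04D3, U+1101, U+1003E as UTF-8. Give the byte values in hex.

U+0144: 2-byte form → C5 84.
U+7A950: 4-byte form → F1 BA A5 90.
U+0050: 1-byte form → 50.
U+0076: 1-byte form → 76.
U+6945: 3-byte form → E6 A5 85.
U+36B2: 3-byte form → E3 9A B2.
U+04D3: 2-byte form → D3 93.
U+1101: 3-byte form → E1 84 81.
U+1003E: 4-byte form → F0 90 80 BE.
Concatenated (23 bytes): C5 84 F1 BA A5 90 50 76 E6 A5 85 E3 9A B2 D3 93 E1 84 81 F0 90 80 BE.

C5 84 F1 BA A5 90 50 76 E6 A5 85 E3 9A B2 D3 93 E1 84 81 F0 90 80 BE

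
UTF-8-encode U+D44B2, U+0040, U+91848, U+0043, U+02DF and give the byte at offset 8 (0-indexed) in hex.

0x88

U+D44B2 → 4-byte form F3 94 92 B2 at offsets 0–3.
U+0040 → 1-byte form 40 at offsets 4–4.
U+91848 → 4-byte form F2 91 A1 88 at offsets 5–8.
Offset 8 falls in char 3's range; it's byte 4 of F2 91 A1 88 = 0x88.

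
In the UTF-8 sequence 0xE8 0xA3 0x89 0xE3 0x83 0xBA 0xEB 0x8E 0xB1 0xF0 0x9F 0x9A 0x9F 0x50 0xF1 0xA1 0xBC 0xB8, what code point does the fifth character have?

Offset 0: leading byte 0xE8 = 11101000 → 3-byte char #1 = E8 A3 89.
Offset 3: leading byte 0xE3 = 11100011 → 3-byte char #2 = E3 83 BA.
Offset 6: leading byte 0xEB = 11101011 → 3-byte char #3 = EB 8E B1.
Offset 9: leading byte 0xF0 = 11110000 → 4-byte char #4 = F0 9F 9A 9F.
Offset 13: leading byte 0x50 = 01010000 → 1-byte char #5 = 50.
Leading byte 0x50 = 01010000 matches 0xxxxxxx → 1-byte sequence.
Byte 1: 0x50 = 01010000, payload 1010000 (7 bits).
Concatenate: 1010000 = 0x50 (7 bits → U+0050).

U+0050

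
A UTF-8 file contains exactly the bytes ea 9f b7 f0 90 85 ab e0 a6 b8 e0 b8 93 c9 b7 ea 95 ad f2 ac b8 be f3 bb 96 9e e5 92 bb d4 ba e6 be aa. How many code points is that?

11

Byte at offset 0: 0xEA = 11101010 → 3-byte char (#1). Advance 3.
Byte at offset 3: 0xF0 = 11110000 → 4-byte char (#2). Advance 4.
Byte at offset 7: 0xE0 = 11100000 → 3-byte char (#3). Advance 3.
Byte at offset 10: 0xE0 = 11100000 → 3-byte char (#4). Advance 3.
Byte at offset 13: 0xC9 = 11001001 → 2-byte char (#5). Advance 2.
Byte at offset 15: 0xEA = 11101010 → 3-byte char (#6). Advance 3.
Byte at offset 18: 0xF2 = 11110010 → 4-byte char (#7). Advance 4.
Byte at offset 22: 0xF3 = 11110011 → 4-byte char (#8). Advance 4.
Byte at offset 26: 0xE5 = 11100101 → 3-byte char (#9). Advance 3.
Byte at offset 29: 0xD4 = 11010100 → 2-byte char (#10). Advance 2.
Byte at offset 31: 0xE6 = 11100110 → 3-byte char (#11). Advance 3.
Reached end at offset 34 after 11 code points.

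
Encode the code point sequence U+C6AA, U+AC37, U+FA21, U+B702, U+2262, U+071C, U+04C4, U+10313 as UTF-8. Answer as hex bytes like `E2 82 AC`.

U+C6AA: 3-byte form → EC 9A AA.
U+AC37: 3-byte form → EA B0 B7.
U+FA21: 3-byte form → EF A8 A1.
U+B702: 3-byte form → EB 9C 82.
U+2262: 3-byte form → E2 89 A2.
U+071C: 2-byte form → DC 9C.
U+04C4: 2-byte form → D3 84.
U+10313: 4-byte form → F0 90 8C 93.
Concatenated (23 bytes): EC 9A AA EA B0 B7 EF A8 A1 EB 9C 82 E2 89 A2 DC 9C D3 84 F0 90 8C 93.

EC 9A AA EA B0 B7 EF A8 A1 EB 9C 82 E2 89 A2 DC 9C D3 84 F0 90 8C 93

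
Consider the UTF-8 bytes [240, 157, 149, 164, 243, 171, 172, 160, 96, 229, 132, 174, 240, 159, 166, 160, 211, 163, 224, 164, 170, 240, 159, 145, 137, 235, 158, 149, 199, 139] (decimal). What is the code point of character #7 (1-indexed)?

U+092A

Offset 0: leading byte 0xF0 = 11110000 → 4-byte char #1 = F0 9D 95 A4.
Offset 4: leading byte 0xF3 = 11110011 → 4-byte char #2 = F3 AB AC A0.
Offset 8: leading byte 0x60 = 01100000 → 1-byte char #3 = 60.
Offset 9: leading byte 0xE5 = 11100101 → 3-byte char #4 = E5 84 AE.
Offset 12: leading byte 0xF0 = 11110000 → 4-byte char #5 = F0 9F A6 A0.
Offset 16: leading byte 0xD3 = 11010011 → 2-byte char #6 = D3 A3.
Offset 18: leading byte 0xE0 = 11100000 → 3-byte char #7 = E0 A4 AA.
Leading byte 0xE0 = 11100000 matches 1110xxxx → 3-byte sequence.
Byte 1: 0xE0 = 11100000, payload 0000 (4 bits).
Byte 2: 0xA4 = 10100100 (10xxxxxx ✓), payload 100100.
Byte 3: 0xAA = 10101010 (10xxxxxx ✓), payload 101010.
Concatenate: 0000100100101010 = 0x92A (16 bits → U+092A).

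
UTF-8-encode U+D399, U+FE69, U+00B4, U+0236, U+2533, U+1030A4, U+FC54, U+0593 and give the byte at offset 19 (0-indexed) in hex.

U+D399 → 3-byte form ED 8E 99 at offsets 0–2.
U+FE69 → 3-byte form EF B9 A9 at offsets 3–5.
U+00B4 → 2-byte form C2 B4 at offsets 6–7.
U+0236 → 2-byte form C8 B6 at offsets 8–9.
U+2533 → 3-byte form E2 94 B3 at offsets 10–12.
U+1030A4 → 4-byte form F4 83 82 A4 at offsets 13–16.
U+FC54 → 3-byte form EF B1 94 at offsets 17–19.
Offset 19 falls in char 7's range; it's byte 3 of EF B1 94 = 0x94.

0x94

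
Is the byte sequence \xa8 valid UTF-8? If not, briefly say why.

invalid (continuation byte with no leading byte)

Byte 0xA8 = 10101000 has the form 10xxxxxx — a continuation byte — but there is no preceding leading byte.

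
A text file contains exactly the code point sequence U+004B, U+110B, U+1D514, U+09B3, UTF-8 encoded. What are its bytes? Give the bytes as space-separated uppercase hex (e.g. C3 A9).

4B E1 84 8B F0 9D 94 94 E0 A6 B3

U+004B: 1-byte form → 4B.
U+110B: 3-byte form → E1 84 8B.
U+1D514: 4-byte form → F0 9D 94 94.
U+09B3: 3-byte form → E0 A6 B3.
Concatenated (11 bytes): 4B E1 84 8B F0 9D 94 94 E0 A6 B3.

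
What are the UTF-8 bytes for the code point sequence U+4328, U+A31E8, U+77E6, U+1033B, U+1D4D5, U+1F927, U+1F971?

U+4328: 3-byte form → E4 8C A8.
U+A31E8: 4-byte form → F2 A3 87 A8.
U+77E6: 3-byte form → E7 9F A6.
U+1033B: 4-byte form → F0 90 8C BB.
U+1D4D5: 4-byte form → F0 9D 93 95.
U+1F927: 4-byte form → F0 9F A4 A7.
U+1F971: 4-byte form → F0 9F A5 B1.
Concatenated (26 bytes): E4 8C A8 F2 A3 87 A8 E7 9F A6 F0 90 8C BB F0 9D 93 95 F0 9F A4 A7 F0 9F A5 B1.

E4 8C A8 F2 A3 87 A8 E7 9F A6 F0 90 8C BB F0 9D 93 95 F0 9F A4 A7 F0 9F A5 B1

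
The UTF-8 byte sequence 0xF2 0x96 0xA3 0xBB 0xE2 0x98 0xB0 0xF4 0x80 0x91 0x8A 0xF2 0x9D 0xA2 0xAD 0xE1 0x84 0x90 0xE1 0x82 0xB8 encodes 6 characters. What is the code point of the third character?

U+10044A

Offset 0: leading byte 0xF2 = 11110010 → 4-byte char #1 = F2 96 A3 BB.
Offset 4: leading byte 0xE2 = 11100010 → 3-byte char #2 = E2 98 B0.
Offset 7: leading byte 0xF4 = 11110100 → 4-byte char #3 = F4 80 91 8A.
Leading byte 0xF4 = 11110100 matches 11110xxx → 4-byte sequence.
Byte 1: 0xF4 = 11110100, payload 100 (3 bits).
Byte 2: 0x80 = 10000000 (10xxxxxx ✓), payload 000000.
Byte 3: 0x91 = 10010001 (10xxxxxx ✓), payload 010001.
Byte 4: 0x8A = 10001010 (10xxxxxx ✓), payload 001010.
Concatenate: 100000000010001001010 = 0x10044A (21 bits → U+10044A).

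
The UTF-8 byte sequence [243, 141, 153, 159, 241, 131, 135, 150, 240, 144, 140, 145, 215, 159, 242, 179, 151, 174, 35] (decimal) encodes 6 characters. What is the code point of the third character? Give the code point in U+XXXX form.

Offset 0: leading byte 0xF3 = 11110011 → 4-byte char #1 = F3 8D 99 9F.
Offset 4: leading byte 0xF1 = 11110001 → 4-byte char #2 = F1 83 87 96.
Offset 8: leading byte 0xF0 = 11110000 → 4-byte char #3 = F0 90 8C 91.
Leading byte 0xF0 = 11110000 matches 11110xxx → 4-byte sequence.
Byte 1: 0xF0 = 11110000, payload 000 (3 bits).
Byte 2: 0x90 = 10010000 (10xxxxxx ✓), payload 010000.
Byte 3: 0x8C = 10001100 (10xxxxxx ✓), payload 001100.
Byte 4: 0x91 = 10010001 (10xxxxxx ✓), payload 010001.
Concatenate: 000010000001100010001 = 0x10311 (21 bits → U+10311).

U+10311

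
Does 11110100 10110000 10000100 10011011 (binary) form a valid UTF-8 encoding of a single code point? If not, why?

invalid (encodes a value above U+10FFFF)

Leading byte 0xF4 = 11110100 → 4-byte form.
Payload = 0x13011B, which exceeds U+10FFFF, the maximum Unicode code point. (Leading bytes F5–FF, or F4 followed by ≥ 0x90, are invalid.)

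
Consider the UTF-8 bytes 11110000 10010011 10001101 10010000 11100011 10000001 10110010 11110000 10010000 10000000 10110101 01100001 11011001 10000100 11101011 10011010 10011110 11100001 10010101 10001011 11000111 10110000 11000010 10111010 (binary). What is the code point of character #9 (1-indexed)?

Offset 0: leading byte 0xF0 = 11110000 → 4-byte char #1 = F0 93 8D 90.
Offset 4: leading byte 0xE3 = 11100011 → 3-byte char #2 = E3 81 B2.
Offset 7: leading byte 0xF0 = 11110000 → 4-byte char #3 = F0 90 80 B5.
Offset 11: leading byte 0x61 = 01100001 → 1-byte char #4 = 61.
Offset 12: leading byte 0xD9 = 11011001 → 2-byte char #5 = D9 84.
Offset 14: leading byte 0xEB = 11101011 → 3-byte char #6 = EB 9A 9E.
Offset 17: leading byte 0xE1 = 11100001 → 3-byte char #7 = E1 95 8B.
Offset 20: leading byte 0xC7 = 11000111 → 2-byte char #8 = C7 B0.
Offset 22: leading byte 0xC2 = 11000010 → 2-byte char #9 = C2 BA.
Leading byte 0xC2 = 11000010 matches 110xxxxx → 2-byte sequence.
Byte 1: 0xC2 = 11000010, payload 00010 (5 bits).
Byte 2: 0xBA = 10111010 (10xxxxxx ✓), payload 111010.
Concatenate: 00010111010 = 0xBA (11 bits → U+00BA).

U+00BA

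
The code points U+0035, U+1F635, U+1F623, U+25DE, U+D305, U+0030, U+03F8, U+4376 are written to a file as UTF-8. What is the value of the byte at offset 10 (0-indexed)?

0x97

U+0035 → 1-byte form 35 at offsets 0–0.
U+1F635 → 4-byte form F0 9F 98 B5 at offsets 1–4.
U+1F623 → 4-byte form F0 9F 98 A3 at offsets 5–8.
U+25DE → 3-byte form E2 97 9E at offsets 9–11.
Offset 10 falls in char 4's range; it's byte 2 of E2 97 9E = 0x97.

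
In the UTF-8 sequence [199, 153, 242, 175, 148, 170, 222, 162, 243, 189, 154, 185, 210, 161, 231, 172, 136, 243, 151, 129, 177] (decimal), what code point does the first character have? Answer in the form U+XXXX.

U+01D9

Offset 0: leading byte 0xC7 = 11000111 → 2-byte char #1 = C7 99.
Leading byte 0xC7 = 11000111 matches 110xxxxx → 2-byte sequence.
Byte 1: 0xC7 = 11000111, payload 00111 (5 bits).
Byte 2: 0x99 = 10011001 (10xxxxxx ✓), payload 011001.
Concatenate: 00111011001 = 0x1D9 (11 bits → U+01D9).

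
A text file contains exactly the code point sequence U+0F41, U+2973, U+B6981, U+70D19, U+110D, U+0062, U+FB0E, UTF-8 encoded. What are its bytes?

U+0F41: 3-byte form → E0 BD 81.
U+2973: 3-byte form → E2 A5 B3.
U+B6981: 4-byte form → F2 B6 A6 81.
U+70D19: 4-byte form → F1 B0 B4 99.
U+110D: 3-byte form → E1 84 8D.
U+0062: 1-byte form → 62.
U+FB0E: 3-byte form → EF AC 8E.
Concatenated (21 bytes): E0 BD 81 E2 A5 B3 F2 B6 A6 81 F1 B0 B4 99 E1 84 8D 62 EF AC 8E.

E0 BD 81 E2 A5 B3 F2 B6 A6 81 F1 B0 B4 99 E1 84 8D 62 EF AC 8E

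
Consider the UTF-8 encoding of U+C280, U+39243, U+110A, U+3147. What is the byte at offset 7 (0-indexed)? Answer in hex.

0xE1

U+C280 → 3-byte form EC 8A 80 at offsets 0–2.
U+39243 → 4-byte form F0 B9 89 83 at offsets 3–6.
U+110A → 3-byte form E1 84 8A at offsets 7–9.
Offset 7 falls in char 3's range; it's byte 1 of E1 84 8A = 0xE1.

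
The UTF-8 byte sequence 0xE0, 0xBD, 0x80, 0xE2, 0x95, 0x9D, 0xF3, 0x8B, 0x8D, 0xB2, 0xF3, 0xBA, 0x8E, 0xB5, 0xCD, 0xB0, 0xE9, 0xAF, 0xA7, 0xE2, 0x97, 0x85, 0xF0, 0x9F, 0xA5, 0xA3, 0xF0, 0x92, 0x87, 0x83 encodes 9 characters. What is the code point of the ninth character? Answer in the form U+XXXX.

U+121C3

Offset 0: leading byte 0xE0 = 11100000 → 3-byte char #1 = E0 BD 80.
Offset 3: leading byte 0xE2 = 11100010 → 3-byte char #2 = E2 95 9D.
Offset 6: leading byte 0xF3 = 11110011 → 4-byte char #3 = F3 8B 8D B2.
Offset 10: leading byte 0xF3 = 11110011 → 4-byte char #4 = F3 BA 8E B5.
Offset 14: leading byte 0xCD = 11001101 → 2-byte char #5 = CD B0.
Offset 16: leading byte 0xE9 = 11101001 → 3-byte char #6 = E9 AF A7.
Offset 19: leading byte 0xE2 = 11100010 → 3-byte char #7 = E2 97 85.
Offset 22: leading byte 0xF0 = 11110000 → 4-byte char #8 = F0 9F A5 A3.
Offset 26: leading byte 0xF0 = 11110000 → 4-byte char #9 = F0 92 87 83.
Leading byte 0xF0 = 11110000 matches 11110xxx → 4-byte sequence.
Byte 1: 0xF0 = 11110000, payload 000 (3 bits).
Byte 2: 0x92 = 10010010 (10xxxxxx ✓), payload 010010.
Byte 3: 0x87 = 10000111 (10xxxxxx ✓), payload 000111.
Byte 4: 0x83 = 10000011 (10xxxxxx ✓), payload 000011.
Concatenate: 000010010000111000011 = 0x121C3 (21 bits → U+121C3).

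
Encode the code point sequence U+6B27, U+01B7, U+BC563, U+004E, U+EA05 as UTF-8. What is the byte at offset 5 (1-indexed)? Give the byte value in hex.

1-indexed offset 5 is 0-indexed offset 4.
U+6B27 → 3-byte form E6 AC A7 at offsets 0–2.
U+01B7 → 2-byte form C6 B7 at offsets 3–4.
Offset 4 falls in char 2's range; it's byte 2 of C6 B7 = 0xB7.

0xB7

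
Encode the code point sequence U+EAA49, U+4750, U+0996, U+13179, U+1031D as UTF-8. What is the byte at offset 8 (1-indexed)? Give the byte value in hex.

0xE0

1-indexed offset 8 is 0-indexed offset 7.
U+EAA49 → 4-byte form F3 AA A9 89 at offsets 0–3.
U+4750 → 3-byte form E4 9D 90 at offsets 4–6.
U+0996 → 3-byte form E0 A6 96 at offsets 7–9.
Offset 7 falls in char 3's range; it's byte 1 of E0 A6 96 = 0xE0.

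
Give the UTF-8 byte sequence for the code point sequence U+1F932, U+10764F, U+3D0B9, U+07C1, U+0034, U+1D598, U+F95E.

F0 9F A4 B2 F4 87 99 8F F0 BD 82 B9 DF 81 34 F0 9D 96 98 EF A5 9E

U+1F932: 4-byte form → F0 9F A4 B2.
U+10764F: 4-byte form → F4 87 99 8F.
U+3D0B9: 4-byte form → F0 BD 82 B9.
U+07C1: 2-byte form → DF 81.
U+0034: 1-byte form → 34.
U+1D598: 4-byte form → F0 9D 96 98.
U+F95E: 3-byte form → EF A5 9E.
Concatenated (22 bytes): F0 9F A4 B2 F4 87 99 8F F0 BD 82 B9 DF 81 34 F0 9D 96 98 EF A5 9E.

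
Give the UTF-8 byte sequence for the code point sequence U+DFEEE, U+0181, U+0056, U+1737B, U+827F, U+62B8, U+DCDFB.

F3 9F BB AE C6 81 56 F0 97 8D BB E8 89 BF E6 8A B8 F3 9C B7 BB

U+DFEEE: 4-byte form → F3 9F BB AE.
U+0181: 2-byte form → C6 81.
U+0056: 1-byte form → 56.
U+1737B: 4-byte form → F0 97 8D BB.
U+827F: 3-byte form → E8 89 BF.
U+62B8: 3-byte form → E6 8A B8.
U+DCDFB: 4-byte form → F3 9C B7 BB.
Concatenated (21 bytes): F3 9F BB AE C6 81 56 F0 97 8D BB E8 89 BF E6 8A B8 F3 9C B7 BB.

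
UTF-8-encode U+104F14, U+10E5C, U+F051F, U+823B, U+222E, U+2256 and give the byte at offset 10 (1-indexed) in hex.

0xB0

1-indexed offset 10 is 0-indexed offset 9.
U+104F14 → 4-byte form F4 84 BC 94 at offsets 0–3.
U+10E5C → 4-byte form F0 90 B9 9C at offsets 4–7.
U+F051F → 4-byte form F3 B0 94 9F at offsets 8–11.
Offset 9 falls in char 3's range; it's byte 2 of F3 B0 94 9F = 0xB0.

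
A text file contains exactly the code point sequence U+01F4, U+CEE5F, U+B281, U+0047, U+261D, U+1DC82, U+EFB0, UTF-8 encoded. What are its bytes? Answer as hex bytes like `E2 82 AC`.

C7 B4 F3 8E B9 9F EB 8A 81 47 E2 98 9D F0 9D B2 82 EE BE B0

U+01F4: 2-byte form → C7 B4.
U+CEE5F: 4-byte form → F3 8E B9 9F.
U+B281: 3-byte form → EB 8A 81.
U+0047: 1-byte form → 47.
U+261D: 3-byte form → E2 98 9D.
U+1DC82: 4-byte form → F0 9D B2 82.
U+EFB0: 3-byte form → EE BE B0.
Concatenated (20 bytes): C7 B4 F3 8E B9 9F EB 8A 81 47 E2 98 9D F0 9D B2 82 EE BE B0.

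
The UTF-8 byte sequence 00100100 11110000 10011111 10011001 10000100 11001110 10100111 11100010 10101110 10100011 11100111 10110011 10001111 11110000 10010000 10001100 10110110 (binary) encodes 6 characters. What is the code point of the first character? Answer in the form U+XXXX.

U+0024

Offset 0: leading byte 0x24 = 00100100 → 1-byte char #1 = 24.
Leading byte 0x24 = 00100100 matches 0xxxxxxx → 1-byte sequence.
Byte 1: 0x24 = 00100100, payload 0100100 (7 bits).
Concatenate: 0100100 = 0x24 (7 bits → U+0024).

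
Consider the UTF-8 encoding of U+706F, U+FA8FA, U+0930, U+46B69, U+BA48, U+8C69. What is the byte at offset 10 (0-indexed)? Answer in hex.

0xF1

U+706F → 3-byte form E7 81 AF at offsets 0–2.
U+FA8FA → 4-byte form F3 BA A3 BA at offsets 3–6.
U+0930 → 3-byte form E0 A4 B0 at offsets 7–9.
U+46B69 → 4-byte form F1 86 AD A9 at offsets 10–13.
Offset 10 falls in char 4's range; it's byte 1 of F1 86 AD A9 = 0xF1.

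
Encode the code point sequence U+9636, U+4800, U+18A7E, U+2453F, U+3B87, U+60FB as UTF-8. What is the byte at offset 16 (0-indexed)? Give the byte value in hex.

U+9636 → 3-byte form E9 98 B6 at offsets 0–2.
U+4800 → 3-byte form E4 A0 80 at offsets 3–5.
U+18A7E → 4-byte form F0 98 A9 BE at offsets 6–9.
U+2453F → 4-byte form F0 A4 94 BF at offsets 10–13.
U+3B87 → 3-byte form E3 AE 87 at offsets 14–16.
Offset 16 falls in char 5's range; it's byte 3 of E3 AE 87 = 0x87.

0x87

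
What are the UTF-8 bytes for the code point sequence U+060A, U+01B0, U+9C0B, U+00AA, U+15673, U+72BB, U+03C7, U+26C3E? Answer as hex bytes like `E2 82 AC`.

D8 8A C6 B0 E9 B0 8B C2 AA F0 95 99 B3 E7 8A BB CF 87 F0 A6 B0 BE

U+060A: 2-byte form → D8 8A.
U+01B0: 2-byte form → C6 B0.
U+9C0B: 3-byte form → E9 B0 8B.
U+00AA: 2-byte form → C2 AA.
U+15673: 4-byte form → F0 95 99 B3.
U+72BB: 3-byte form → E7 8A BB.
U+03C7: 2-byte form → CF 87.
U+26C3E: 4-byte form → F0 A6 B0 BE.
Concatenated (22 bytes): D8 8A C6 B0 E9 B0 8B C2 AA F0 95 99 B3 E7 8A BB CF 87 F0 A6 B0 BE.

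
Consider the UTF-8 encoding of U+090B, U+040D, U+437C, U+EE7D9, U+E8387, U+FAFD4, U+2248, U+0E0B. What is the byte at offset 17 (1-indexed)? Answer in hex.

1-indexed offset 17 is 0-indexed offset 16.
U+090B → 3-byte form E0 A4 8B at offsets 0–2.
U+040D → 2-byte form D0 8D at offsets 3–4.
U+437C → 3-byte form E4 8D BC at offsets 5–7.
U+EE7D9 → 4-byte form F3 AE 9F 99 at offsets 8–11.
U+E8387 → 4-byte form F3 A8 8E 87 at offsets 12–15.
U+FAFD4 → 4-byte form F3 BA BF 94 at offsets 16–19.
Offset 16 falls in char 6's range; it's byte 1 of F3 BA BF 94 = 0xF3.

0xF3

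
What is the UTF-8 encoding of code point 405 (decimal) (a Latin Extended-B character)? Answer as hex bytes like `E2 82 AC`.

C6 95

U+0195 = 0x195 = 405 decimal. In range U+0080–U+07FF → 2-byte form: 110xxxxx 10xxxxxx.
Binary (11 bits): 00110010101.
Split 5+6: 00110 | 010101.
Byte 1: 11000110 = 0xC6.
Byte 2: 10010101 = 0x95.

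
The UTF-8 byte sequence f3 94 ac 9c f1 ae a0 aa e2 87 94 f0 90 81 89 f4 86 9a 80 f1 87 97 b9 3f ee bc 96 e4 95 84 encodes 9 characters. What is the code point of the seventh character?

U+003F

Offset 0: leading byte 0xF3 = 11110011 → 4-byte char #1 = F3 94 AC 9C.
Offset 4: leading byte 0xF1 = 11110001 → 4-byte char #2 = F1 AE A0 AA.
Offset 8: leading byte 0xE2 = 11100010 → 3-byte char #3 = E2 87 94.
Offset 11: leading byte 0xF0 = 11110000 → 4-byte char #4 = F0 90 81 89.
Offset 15: leading byte 0xF4 = 11110100 → 4-byte char #5 = F4 86 9A 80.
Offset 19: leading byte 0xF1 = 11110001 → 4-byte char #6 = F1 87 97 B9.
Offset 23: leading byte 0x3F = 00111111 → 1-byte char #7 = 3F.
Leading byte 0x3F = 00111111 matches 0xxxxxxx → 1-byte sequence.
Byte 1: 0x3F = 00111111, payload 0111111 (7 bits).
Concatenate: 0111111 = 0x3F (7 bits → U+003F).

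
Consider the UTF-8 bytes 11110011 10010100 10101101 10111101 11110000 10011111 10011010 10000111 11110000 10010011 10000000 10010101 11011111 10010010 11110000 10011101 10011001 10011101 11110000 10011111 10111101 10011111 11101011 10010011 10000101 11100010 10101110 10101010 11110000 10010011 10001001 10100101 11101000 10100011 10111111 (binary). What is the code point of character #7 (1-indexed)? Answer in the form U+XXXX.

U+B4C5

Offset 0: leading byte 0xF3 = 11110011 → 4-byte char #1 = F3 94 AD BD.
Offset 4: leading byte 0xF0 = 11110000 → 4-byte char #2 = F0 9F 9A 87.
Offset 8: leading byte 0xF0 = 11110000 → 4-byte char #3 = F0 93 80 95.
Offset 12: leading byte 0xDF = 11011111 → 2-byte char #4 = DF 92.
Offset 14: leading byte 0xF0 = 11110000 → 4-byte char #5 = F0 9D 99 9D.
Offset 18: leading byte 0xF0 = 11110000 → 4-byte char #6 = F0 9F BD 9F.
Offset 22: leading byte 0xEB = 11101011 → 3-byte char #7 = EB 93 85.
Leading byte 0xEB = 11101011 matches 1110xxxx → 3-byte sequence.
Byte 1: 0xEB = 11101011, payload 1011 (4 bits).
Byte 2: 0x93 = 10010011 (10xxxxxx ✓), payload 010011.
Byte 3: 0x85 = 10000101 (10xxxxxx ✓), payload 000101.
Concatenate: 1011010011000101 = 0xB4C5 (16 bits → U+B4C5).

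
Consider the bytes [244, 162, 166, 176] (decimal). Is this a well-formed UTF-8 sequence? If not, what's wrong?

Leading byte 0xF4 = 11110100 → 4-byte form.
Payload = 0x1229B0, which exceeds U+10FFFF, the maximum Unicode code point. (Leading bytes F5–FF, or F4 followed by ≥ 0x90, are invalid.)

invalid (encodes a value above U+10FFFF)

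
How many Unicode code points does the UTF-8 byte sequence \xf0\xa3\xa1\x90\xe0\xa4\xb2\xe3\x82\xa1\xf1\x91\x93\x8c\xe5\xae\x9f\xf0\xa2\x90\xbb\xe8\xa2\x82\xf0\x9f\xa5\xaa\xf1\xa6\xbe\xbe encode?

Byte at offset 0: 0xF0 = 11110000 → 4-byte char (#1). Advance 4.
Byte at offset 4: 0xE0 = 11100000 → 3-byte char (#2). Advance 3.
Byte at offset 7: 0xE3 = 11100011 → 3-byte char (#3). Advance 3.
Byte at offset 10: 0xF1 = 11110001 → 4-byte char (#4). Advance 4.
Byte at offset 14: 0xE5 = 11100101 → 3-byte char (#5). Advance 3.
Byte at offset 17: 0xF0 = 11110000 → 4-byte char (#6). Advance 4.
Byte at offset 21: 0xE8 = 11101000 → 3-byte char (#7). Advance 3.
Byte at offset 24: 0xF0 = 11110000 → 4-byte char (#8). Advance 4.
Byte at offset 28: 0xF1 = 11110001 → 4-byte char (#9). Advance 4.
Reached end at offset 32 after 9 code points.

9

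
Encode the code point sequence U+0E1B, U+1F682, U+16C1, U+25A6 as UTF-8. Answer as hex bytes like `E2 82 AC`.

E0 B8 9B F0 9F 9A 82 E1 9B 81 E2 96 A6

U+0E1B: 3-byte form → E0 B8 9B.
U+1F682: 4-byte form → F0 9F 9A 82.
U+16C1: 3-byte form → E1 9B 81.
U+25A6: 3-byte form → E2 96 A6.
Concatenated (13 bytes): E0 B8 9B F0 9F 9A 82 E1 9B 81 E2 96 A6.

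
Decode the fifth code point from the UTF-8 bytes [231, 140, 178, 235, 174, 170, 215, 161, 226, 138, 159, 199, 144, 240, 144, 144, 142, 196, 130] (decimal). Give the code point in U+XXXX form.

Offset 0: leading byte 0xE7 = 11100111 → 3-byte char #1 = E7 8C B2.
Offset 3: leading byte 0xEB = 11101011 → 3-byte char #2 = EB AE AA.
Offset 6: leading byte 0xD7 = 11010111 → 2-byte char #3 = D7 A1.
Offset 8: leading byte 0xE2 = 11100010 → 3-byte char #4 = E2 8A 9F.
Offset 11: leading byte 0xC7 = 11000111 → 2-byte char #5 = C7 90.
Leading byte 0xC7 = 11000111 matches 110xxxxx → 2-byte sequence.
Byte 1: 0xC7 = 11000111, payload 00111 (5 bits).
Byte 2: 0x90 = 10010000 (10xxxxxx ✓), payload 010000.
Concatenate: 00111010000 = 0x1D0 (11 bits → U+01D0).

U+01D0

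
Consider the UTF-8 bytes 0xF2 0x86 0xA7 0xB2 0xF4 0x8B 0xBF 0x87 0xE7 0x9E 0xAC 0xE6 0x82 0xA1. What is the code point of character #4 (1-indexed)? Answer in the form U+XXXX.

U+60A1

Offset 0: leading byte 0xF2 = 11110010 → 4-byte char #1 = F2 86 A7 B2.
Offset 4: leading byte 0xF4 = 11110100 → 4-byte char #2 = F4 8B BF 87.
Offset 8: leading byte 0xE7 = 11100111 → 3-byte char #3 = E7 9E AC.
Offset 11: leading byte 0xE6 = 11100110 → 3-byte char #4 = E6 82 A1.
Leading byte 0xE6 = 11100110 matches 1110xxxx → 3-byte sequence.
Byte 1: 0xE6 = 11100110, payload 0110 (4 bits).
Byte 2: 0x82 = 10000010 (10xxxxxx ✓), payload 000010.
Byte 3: 0xA1 = 10100001 (10xxxxxx ✓), payload 100001.
Concatenate: 0110000010100001 = 0x60A1 (16 bits → U+60A1).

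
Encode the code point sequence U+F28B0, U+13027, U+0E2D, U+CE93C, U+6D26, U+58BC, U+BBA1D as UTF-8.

F3 B2 A2 B0 F0 93 80 A7 E0 B8 AD F3 8E A4 BC E6 B4 A6 E5 A2 BC F2 BB A8 9D

U+F28B0: 4-byte form → F3 B2 A2 B0.
U+13027: 4-byte form → F0 93 80 A7.
U+0E2D: 3-byte form → E0 B8 AD.
U+CE93C: 4-byte form → F3 8E A4 BC.
U+6D26: 3-byte form → E6 B4 A6.
U+58BC: 3-byte form → E5 A2 BC.
U+BBA1D: 4-byte form → F2 BB A8 9D.
Concatenated (25 bytes): F3 B2 A2 B0 F0 93 80 A7 E0 B8 AD F3 8E A4 BC E6 B4 A6 E5 A2 BC F2 BB A8 9D.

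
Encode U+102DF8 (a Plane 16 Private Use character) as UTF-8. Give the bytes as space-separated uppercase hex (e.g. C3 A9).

F4 82 B7 B8

U+102DF8 = 0x102DF8 = 1060344 decimal. In range U+10000–U+10FFFF → 4-byte form: 11110xxx 10xxxxxx 10xxxxxx 10xxxxxx.
Binary (21 bits): 100000010110111111000.
Split 3+6+6+6: 100 | 000010 | 110111 | 111000.
Byte 1: 11110100 = 0xF4.
Byte 2: 10000010 = 0x82.
Byte 3: 10110111 = 0xB7.
Byte 4: 10111000 = 0xB8.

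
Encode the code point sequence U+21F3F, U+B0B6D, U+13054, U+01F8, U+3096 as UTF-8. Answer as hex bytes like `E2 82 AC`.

F0 A1 BC BF F2 B0 AD AD F0 93 81 94 C7 B8 E3 82 96

U+21F3F: 4-byte form → F0 A1 BC BF.
U+B0B6D: 4-byte form → F2 B0 AD AD.
U+13054: 4-byte form → F0 93 81 94.
U+01F8: 2-byte form → C7 B8.
U+3096: 3-byte form → E3 82 96.
Concatenated (17 bytes): F0 A1 BC BF F2 B0 AD AD F0 93 81 94 C7 B8 E3 82 96.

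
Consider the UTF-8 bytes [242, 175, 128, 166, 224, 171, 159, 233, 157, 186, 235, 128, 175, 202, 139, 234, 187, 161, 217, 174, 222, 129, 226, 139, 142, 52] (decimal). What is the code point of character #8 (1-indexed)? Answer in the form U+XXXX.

Offset 0: leading byte 0xF2 = 11110010 → 4-byte char #1 = F2 AF 80 A6.
Offset 4: leading byte 0xE0 = 11100000 → 3-byte char #2 = E0 AB 9F.
Offset 7: leading byte 0xE9 = 11101001 → 3-byte char #3 = E9 9D BA.
Offset 10: leading byte 0xEB = 11101011 → 3-byte char #4 = EB 80 AF.
Offset 13: leading byte 0xCA = 11001010 → 2-byte char #5 = CA 8B.
Offset 15: leading byte 0xEA = 11101010 → 3-byte char #6 = EA BB A1.
Offset 18: leading byte 0xD9 = 11011001 → 2-byte char #7 = D9 AE.
Offset 20: leading byte 0xDE = 11011110 → 2-byte char #8 = DE 81.
Leading byte 0xDE = 11011110 matches 110xxxxx → 2-byte sequence.
Byte 1: 0xDE = 11011110, payload 11110 (5 bits).
Byte 2: 0x81 = 10000001 (10xxxxxx ✓), payload 000001.
Concatenate: 11110000001 = 0x781 (11 bits → U+0781).

U+0781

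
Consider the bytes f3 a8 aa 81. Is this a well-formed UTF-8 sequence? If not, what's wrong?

Leading byte 0xF3 = 11110011 → 4-byte form.
Continuation bytes 0xA8=10101000, 0xAA=10101010, 0x81=10000001 all match 10xxxxxx.
Decoded value 0xE8A81 is ≥ 0x10000 (shortest form) and not a surrogate.

valid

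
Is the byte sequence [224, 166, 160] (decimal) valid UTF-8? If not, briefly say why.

Leading byte 0xE0 = 11100000 → 3-byte form.
Continuation bytes 0xA6=10100110, 0xA0=10100000 all match 10xxxxxx.
Decoded value 0x9A0 is ≥ 0x800 (shortest form) and not a surrogate.

valid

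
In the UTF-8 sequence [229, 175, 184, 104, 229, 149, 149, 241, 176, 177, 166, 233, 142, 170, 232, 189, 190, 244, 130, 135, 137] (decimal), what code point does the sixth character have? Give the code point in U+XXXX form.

U+8F7E

Offset 0: leading byte 0xE5 = 11100101 → 3-byte char #1 = E5 AF B8.
Offset 3: leading byte 0x68 = 01101000 → 1-byte char #2 = 68.
Offset 4: leading byte 0xE5 = 11100101 → 3-byte char #3 = E5 95 95.
Offset 7: leading byte 0xF1 = 11110001 → 4-byte char #4 = F1 B0 B1 A6.
Offset 11: leading byte 0xE9 = 11101001 → 3-byte char #5 = E9 8E AA.
Offset 14: leading byte 0xE8 = 11101000 → 3-byte char #6 = E8 BD BE.
Leading byte 0xE8 = 11101000 matches 1110xxxx → 3-byte sequence.
Byte 1: 0xE8 = 11101000, payload 1000 (4 bits).
Byte 2: 0xBD = 10111101 (10xxxxxx ✓), payload 111101.
Byte 3: 0xBE = 10111110 (10xxxxxx ✓), payload 111110.
Concatenate: 1000111101111110 = 0x8F7E (16 bits → U+8F7E).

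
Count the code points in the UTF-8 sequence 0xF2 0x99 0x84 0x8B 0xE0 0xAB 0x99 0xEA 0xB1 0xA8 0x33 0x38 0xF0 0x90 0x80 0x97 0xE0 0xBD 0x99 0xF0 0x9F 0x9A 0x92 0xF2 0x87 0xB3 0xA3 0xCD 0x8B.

10

Byte at offset 0: 0xF2 = 11110010 → 4-byte char (#1). Advance 4.
Byte at offset 4: 0xE0 = 11100000 → 3-byte char (#2). Advance 3.
Byte at offset 7: 0xEA = 11101010 → 3-byte char (#3). Advance 3.
Byte at offset 10: 0x33 = 00110011 → 1-byte char (#4). Advance 1.
Byte at offset 11: 0x38 = 00111000 → 1-byte char (#5). Advance 1.
Byte at offset 12: 0xF0 = 11110000 → 4-byte char (#6). Advance 4.
Byte at offset 16: 0xE0 = 11100000 → 3-byte char (#7). Advance 3.
Byte at offset 19: 0xF0 = 11110000 → 4-byte char (#8). Advance 4.
Byte at offset 23: 0xF2 = 11110010 → 4-byte char (#9). Advance 4.
Byte at offset 27: 0xCD = 11001101 → 2-byte char (#10). Advance 2.
Reached end at offset 29 after 10 code points.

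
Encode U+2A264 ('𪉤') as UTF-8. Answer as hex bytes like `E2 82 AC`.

F0 AA 89 A4

U+2A264 = 0x2A264 = 172644 decimal. In range U+10000–U+10FFFF → 4-byte form: 11110xxx 10xxxxxx 10xxxxxx 10xxxxxx.
Binary (21 bits): 000101010001001100100.
Split 3+6+6+6: 000 | 101010 | 001001 | 100100.
Byte 1: 11110000 = 0xF0.
Byte 2: 10101010 = 0xAA.
Byte 3: 10001001 = 0x89.
Byte 4: 10100100 = 0xA4.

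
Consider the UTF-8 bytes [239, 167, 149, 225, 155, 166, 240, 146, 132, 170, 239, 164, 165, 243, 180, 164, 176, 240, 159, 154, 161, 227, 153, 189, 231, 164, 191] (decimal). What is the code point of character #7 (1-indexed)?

U+367D

Offset 0: leading byte 0xEF = 11101111 → 3-byte char #1 = EF A7 95.
Offset 3: leading byte 0xE1 = 11100001 → 3-byte char #2 = E1 9B A6.
Offset 6: leading byte 0xF0 = 11110000 → 4-byte char #3 = F0 92 84 AA.
Offset 10: leading byte 0xEF = 11101111 → 3-byte char #4 = EF A4 A5.
Offset 13: leading byte 0xF3 = 11110011 → 4-byte char #5 = F3 B4 A4 B0.
Offset 17: leading byte 0xF0 = 11110000 → 4-byte char #6 = F0 9F 9A A1.
Offset 21: leading byte 0xE3 = 11100011 → 3-byte char #7 = E3 99 BD.
Leading byte 0xE3 = 11100011 matches 1110xxxx → 3-byte sequence.
Byte 1: 0xE3 = 11100011, payload 0011 (4 bits).
Byte 2: 0x99 = 10011001 (10xxxxxx ✓), payload 011001.
Byte 3: 0xBD = 10111101 (10xxxxxx ✓), payload 111101.
Concatenate: 0011011001111101 = 0x367D (16 bits → U+367D).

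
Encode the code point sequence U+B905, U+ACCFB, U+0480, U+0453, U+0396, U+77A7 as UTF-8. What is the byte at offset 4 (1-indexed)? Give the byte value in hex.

0xF2

1-indexed offset 4 is 0-indexed offset 3.
U+B905 → 3-byte form EB A4 85 at offsets 0–2.
U+ACCFB → 4-byte form F2 AC B3 BB at offsets 3–6.
Offset 3 falls in char 2's range; it's byte 1 of F2 AC B3 BB = 0xF2.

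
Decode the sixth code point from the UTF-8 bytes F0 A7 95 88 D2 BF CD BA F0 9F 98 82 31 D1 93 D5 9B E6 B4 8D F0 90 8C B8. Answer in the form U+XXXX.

U+0453

Offset 0: leading byte 0xF0 = 11110000 → 4-byte char #1 = F0 A7 95 88.
Offset 4: leading byte 0xD2 = 11010010 → 2-byte char #2 = D2 BF.
Offset 6: leading byte 0xCD = 11001101 → 2-byte char #3 = CD BA.
Offset 8: leading byte 0xF0 = 11110000 → 4-byte char #4 = F0 9F 98 82.
Offset 12: leading byte 0x31 = 00110001 → 1-byte char #5 = 31.
Offset 13: leading byte 0xD1 = 11010001 → 2-byte char #6 = D1 93.
Leading byte 0xD1 = 11010001 matches 110xxxxx → 2-byte sequence.
Byte 1: 0xD1 = 11010001, payload 10001 (5 bits).
Byte 2: 0x93 = 10010011 (10xxxxxx ✓), payload 010011.
Concatenate: 10001010011 = 0x453 (11 bits → U+0453).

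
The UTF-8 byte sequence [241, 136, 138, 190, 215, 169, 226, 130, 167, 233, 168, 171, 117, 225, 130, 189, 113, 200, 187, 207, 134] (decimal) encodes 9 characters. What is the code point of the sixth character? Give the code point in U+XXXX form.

Offset 0: leading byte 0xF1 = 11110001 → 4-byte char #1 = F1 88 8A BE.
Offset 4: leading byte 0xD7 = 11010111 → 2-byte char #2 = D7 A9.
Offset 6: leading byte 0xE2 = 11100010 → 3-byte char #3 = E2 82 A7.
Offset 9: leading byte 0xE9 = 11101001 → 3-byte char #4 = E9 A8 AB.
Offset 12: leading byte 0x75 = 01110101 → 1-byte char #5 = 75.
Offset 13: leading byte 0xE1 = 11100001 → 3-byte char #6 = E1 82 BD.
Leading byte 0xE1 = 11100001 matches 1110xxxx → 3-byte sequence.
Byte 1: 0xE1 = 11100001, payload 0001 (4 bits).
Byte 2: 0x82 = 10000010 (10xxxxxx ✓), payload 000010.
Byte 3: 0xBD = 10111101 (10xxxxxx ✓), payload 111101.
Concatenate: 0001000010111101 = 0x10BD (16 bits → U+10BD).

U+10BD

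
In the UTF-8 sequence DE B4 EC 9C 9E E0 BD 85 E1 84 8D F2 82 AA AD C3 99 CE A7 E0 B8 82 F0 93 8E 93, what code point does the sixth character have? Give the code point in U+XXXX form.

U+00D9

Offset 0: leading byte 0xDE = 11011110 → 2-byte char #1 = DE B4.
Offset 2: leading byte 0xEC = 11101100 → 3-byte char #2 = EC 9C 9E.
Offset 5: leading byte 0xE0 = 11100000 → 3-byte char #3 = E0 BD 85.
Offset 8: leading byte 0xE1 = 11100001 → 3-byte char #4 = E1 84 8D.
Offset 11: leading byte 0xF2 = 11110010 → 4-byte char #5 = F2 82 AA AD.
Offset 15: leading byte 0xC3 = 11000011 → 2-byte char #6 = C3 99.
Leading byte 0xC3 = 11000011 matches 110xxxxx → 2-byte sequence.
Byte 1: 0xC3 = 11000011, payload 00011 (5 bits).
Byte 2: 0x99 = 10011001 (10xxxxxx ✓), payload 011001.
Concatenate: 00011011001 = 0xD9 (11 bits → U+00D9).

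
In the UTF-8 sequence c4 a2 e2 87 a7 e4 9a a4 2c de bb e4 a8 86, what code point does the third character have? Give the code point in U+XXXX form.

Offset 0: leading byte 0xC4 = 11000100 → 2-byte char #1 = C4 A2.
Offset 2: leading byte 0xE2 = 11100010 → 3-byte char #2 = E2 87 A7.
Offset 5: leading byte 0xE4 = 11100100 → 3-byte char #3 = E4 9A A4.
Leading byte 0xE4 = 11100100 matches 1110xxxx → 3-byte sequence.
Byte 1: 0xE4 = 11100100, payload 0100 (4 bits).
Byte 2: 0x9A = 10011010 (10xxxxxx ✓), payload 011010.
Byte 3: 0xA4 = 10100100 (10xxxxxx ✓), payload 100100.
Concatenate: 0100011010100100 = 0x46A4 (16 bits → U+46A4).

U+46A4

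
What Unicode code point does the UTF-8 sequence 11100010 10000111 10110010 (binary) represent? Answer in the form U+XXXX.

Leading byte 0xE2 = 11100010 matches 1110xxxx → 3-byte sequence.
Byte 1: 0xE2 = 11100010, payload 0010 (4 bits).
Byte 2: 0x87 = 10000111 (10xxxxxx ✓), payload 000111.
Byte 3: 0xB2 = 10110010 (10xxxxxx ✓), payload 110010.
Concatenate: 0010000111110010 = 0x21F2 (16 bits → U+21F2).

U+21F2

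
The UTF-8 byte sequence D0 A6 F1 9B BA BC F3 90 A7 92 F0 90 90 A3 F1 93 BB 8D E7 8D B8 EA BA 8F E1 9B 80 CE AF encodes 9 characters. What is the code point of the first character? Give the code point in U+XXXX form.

U+0426

Offset 0: leading byte 0xD0 = 11010000 → 2-byte char #1 = D0 A6.
Leading byte 0xD0 = 11010000 matches 110xxxxx → 2-byte sequence.
Byte 1: 0xD0 = 11010000, payload 10000 (5 bits).
Byte 2: 0xA6 = 10100110 (10xxxxxx ✓), payload 100110.
Concatenate: 10000100110 = 0x426 (11 bits → U+0426).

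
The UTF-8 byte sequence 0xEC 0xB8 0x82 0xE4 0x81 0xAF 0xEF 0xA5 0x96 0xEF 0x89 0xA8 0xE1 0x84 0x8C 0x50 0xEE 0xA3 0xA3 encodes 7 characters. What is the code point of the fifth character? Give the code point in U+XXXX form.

U+110C

Offset 0: leading byte 0xEC = 11101100 → 3-byte char #1 = EC B8 82.
Offset 3: leading byte 0xE4 = 11100100 → 3-byte char #2 = E4 81 AF.
Offset 6: leading byte 0xEF = 11101111 → 3-byte char #3 = EF A5 96.
Offset 9: leading byte 0xEF = 11101111 → 3-byte char #4 = EF 89 A8.
Offset 12: leading byte 0xE1 = 11100001 → 3-byte char #5 = E1 84 8C.
Leading byte 0xE1 = 11100001 matches 1110xxxx → 3-byte sequence.
Byte 1: 0xE1 = 11100001, payload 0001 (4 bits).
Byte 2: 0x84 = 10000100 (10xxxxxx ✓), payload 000100.
Byte 3: 0x8C = 10001100 (10xxxxxx ✓), payload 001100.
Concatenate: 0001000100001100 = 0x110C (16 bits → U+110C).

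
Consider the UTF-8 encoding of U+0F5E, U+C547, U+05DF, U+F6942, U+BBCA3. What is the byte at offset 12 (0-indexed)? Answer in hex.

U+0F5E → 3-byte form E0 BD 9E at offsets 0–2.
U+C547 → 3-byte form EC 95 87 at offsets 3–5.
U+05DF → 2-byte form D7 9F at offsets 6–7.
U+F6942 → 4-byte form F3 B6 A5 82 at offsets 8–11.
U+BBCA3 → 4-byte form F2 BB B2 A3 at offsets 12–15.
Offset 12 falls in char 5's range; it's byte 1 of F2 BB B2 A3 = 0xF2.

0xF2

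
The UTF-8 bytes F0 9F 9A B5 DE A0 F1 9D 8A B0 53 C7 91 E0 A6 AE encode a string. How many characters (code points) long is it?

6

Byte at offset 0: 0xF0 = 11110000 → 4-byte char (#1). Advance 4.
Byte at offset 4: 0xDE = 11011110 → 2-byte char (#2). Advance 2.
Byte at offset 6: 0xF1 = 11110001 → 4-byte char (#3). Advance 4.
Byte at offset 10: 0x53 = 01010011 → 1-byte char (#4). Advance 1.
Byte at offset 11: 0xC7 = 11000111 → 2-byte char (#5). Advance 2.
Byte at offset 13: 0xE0 = 11100000 → 3-byte char (#6). Advance 3.
Reached end at offset 16 after 6 code points.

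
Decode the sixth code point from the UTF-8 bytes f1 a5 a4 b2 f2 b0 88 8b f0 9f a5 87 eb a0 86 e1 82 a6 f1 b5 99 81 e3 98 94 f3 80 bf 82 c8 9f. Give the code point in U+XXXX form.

U+75641

Offset 0: leading byte 0xF1 = 11110001 → 4-byte char #1 = F1 A5 A4 B2.
Offset 4: leading byte 0xF2 = 11110010 → 4-byte char #2 = F2 B0 88 8B.
Offset 8: leading byte 0xF0 = 11110000 → 4-byte char #3 = F0 9F A5 87.
Offset 12: leading byte 0xEB = 11101011 → 3-byte char #4 = EB A0 86.
Offset 15: leading byte 0xE1 = 11100001 → 3-byte char #5 = E1 82 A6.
Offset 18: leading byte 0xF1 = 11110001 → 4-byte char #6 = F1 B5 99 81.
Leading byte 0xF1 = 11110001 matches 11110xxx → 4-byte sequence.
Byte 1: 0xF1 = 11110001, payload 001 (3 bits).
Byte 2: 0xB5 = 10110101 (10xxxxxx ✓), payload 110101.
Byte 3: 0x99 = 10011001 (10xxxxxx ✓), payload 011001.
Byte 4: 0x81 = 10000001 (10xxxxxx ✓), payload 000001.
Concatenate: 001110101011001000001 = 0x75641 (21 bits → U+75641).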